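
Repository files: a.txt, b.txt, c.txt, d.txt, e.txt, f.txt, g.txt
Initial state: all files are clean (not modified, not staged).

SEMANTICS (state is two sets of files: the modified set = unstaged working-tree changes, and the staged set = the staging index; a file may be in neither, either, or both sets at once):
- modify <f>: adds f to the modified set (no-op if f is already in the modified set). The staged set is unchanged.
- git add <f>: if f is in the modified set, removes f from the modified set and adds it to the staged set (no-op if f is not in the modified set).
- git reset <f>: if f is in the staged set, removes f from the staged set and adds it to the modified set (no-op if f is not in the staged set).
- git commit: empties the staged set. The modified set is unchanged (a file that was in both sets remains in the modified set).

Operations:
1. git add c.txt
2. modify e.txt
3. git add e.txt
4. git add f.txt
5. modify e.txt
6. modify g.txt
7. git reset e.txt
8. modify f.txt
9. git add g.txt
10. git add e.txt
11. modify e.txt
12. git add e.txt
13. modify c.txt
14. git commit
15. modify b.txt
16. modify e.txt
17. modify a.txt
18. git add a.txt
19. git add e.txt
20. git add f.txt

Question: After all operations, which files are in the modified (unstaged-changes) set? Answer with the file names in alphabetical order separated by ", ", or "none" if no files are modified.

After op 1 (git add c.txt): modified={none} staged={none}
After op 2 (modify e.txt): modified={e.txt} staged={none}
After op 3 (git add e.txt): modified={none} staged={e.txt}
After op 4 (git add f.txt): modified={none} staged={e.txt}
After op 5 (modify e.txt): modified={e.txt} staged={e.txt}
After op 6 (modify g.txt): modified={e.txt, g.txt} staged={e.txt}
After op 7 (git reset e.txt): modified={e.txt, g.txt} staged={none}
After op 8 (modify f.txt): modified={e.txt, f.txt, g.txt} staged={none}
After op 9 (git add g.txt): modified={e.txt, f.txt} staged={g.txt}
After op 10 (git add e.txt): modified={f.txt} staged={e.txt, g.txt}
After op 11 (modify e.txt): modified={e.txt, f.txt} staged={e.txt, g.txt}
After op 12 (git add e.txt): modified={f.txt} staged={e.txt, g.txt}
After op 13 (modify c.txt): modified={c.txt, f.txt} staged={e.txt, g.txt}
After op 14 (git commit): modified={c.txt, f.txt} staged={none}
After op 15 (modify b.txt): modified={b.txt, c.txt, f.txt} staged={none}
After op 16 (modify e.txt): modified={b.txt, c.txt, e.txt, f.txt} staged={none}
After op 17 (modify a.txt): modified={a.txt, b.txt, c.txt, e.txt, f.txt} staged={none}
After op 18 (git add a.txt): modified={b.txt, c.txt, e.txt, f.txt} staged={a.txt}
After op 19 (git add e.txt): modified={b.txt, c.txt, f.txt} staged={a.txt, e.txt}
After op 20 (git add f.txt): modified={b.txt, c.txt} staged={a.txt, e.txt, f.txt}

Answer: b.txt, c.txt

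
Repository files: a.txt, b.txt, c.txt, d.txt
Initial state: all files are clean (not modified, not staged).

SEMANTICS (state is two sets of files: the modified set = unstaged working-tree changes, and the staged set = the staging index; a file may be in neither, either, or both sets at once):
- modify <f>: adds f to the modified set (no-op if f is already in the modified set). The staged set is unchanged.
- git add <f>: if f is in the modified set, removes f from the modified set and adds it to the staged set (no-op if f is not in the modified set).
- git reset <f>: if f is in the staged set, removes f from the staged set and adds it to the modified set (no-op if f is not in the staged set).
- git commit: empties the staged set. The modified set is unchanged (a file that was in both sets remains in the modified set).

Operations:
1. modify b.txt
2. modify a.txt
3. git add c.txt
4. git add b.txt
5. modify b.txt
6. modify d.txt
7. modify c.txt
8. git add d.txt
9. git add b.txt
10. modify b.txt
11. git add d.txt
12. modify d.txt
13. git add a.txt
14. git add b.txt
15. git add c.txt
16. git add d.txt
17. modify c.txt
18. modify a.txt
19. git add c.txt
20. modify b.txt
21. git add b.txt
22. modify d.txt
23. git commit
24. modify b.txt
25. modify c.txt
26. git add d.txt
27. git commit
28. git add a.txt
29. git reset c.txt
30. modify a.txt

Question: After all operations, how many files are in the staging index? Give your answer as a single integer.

After op 1 (modify b.txt): modified={b.txt} staged={none}
After op 2 (modify a.txt): modified={a.txt, b.txt} staged={none}
After op 3 (git add c.txt): modified={a.txt, b.txt} staged={none}
After op 4 (git add b.txt): modified={a.txt} staged={b.txt}
After op 5 (modify b.txt): modified={a.txt, b.txt} staged={b.txt}
After op 6 (modify d.txt): modified={a.txt, b.txt, d.txt} staged={b.txt}
After op 7 (modify c.txt): modified={a.txt, b.txt, c.txt, d.txt} staged={b.txt}
After op 8 (git add d.txt): modified={a.txt, b.txt, c.txt} staged={b.txt, d.txt}
After op 9 (git add b.txt): modified={a.txt, c.txt} staged={b.txt, d.txt}
After op 10 (modify b.txt): modified={a.txt, b.txt, c.txt} staged={b.txt, d.txt}
After op 11 (git add d.txt): modified={a.txt, b.txt, c.txt} staged={b.txt, d.txt}
After op 12 (modify d.txt): modified={a.txt, b.txt, c.txt, d.txt} staged={b.txt, d.txt}
After op 13 (git add a.txt): modified={b.txt, c.txt, d.txt} staged={a.txt, b.txt, d.txt}
After op 14 (git add b.txt): modified={c.txt, d.txt} staged={a.txt, b.txt, d.txt}
After op 15 (git add c.txt): modified={d.txt} staged={a.txt, b.txt, c.txt, d.txt}
After op 16 (git add d.txt): modified={none} staged={a.txt, b.txt, c.txt, d.txt}
After op 17 (modify c.txt): modified={c.txt} staged={a.txt, b.txt, c.txt, d.txt}
After op 18 (modify a.txt): modified={a.txt, c.txt} staged={a.txt, b.txt, c.txt, d.txt}
After op 19 (git add c.txt): modified={a.txt} staged={a.txt, b.txt, c.txt, d.txt}
After op 20 (modify b.txt): modified={a.txt, b.txt} staged={a.txt, b.txt, c.txt, d.txt}
After op 21 (git add b.txt): modified={a.txt} staged={a.txt, b.txt, c.txt, d.txt}
After op 22 (modify d.txt): modified={a.txt, d.txt} staged={a.txt, b.txt, c.txt, d.txt}
After op 23 (git commit): modified={a.txt, d.txt} staged={none}
After op 24 (modify b.txt): modified={a.txt, b.txt, d.txt} staged={none}
After op 25 (modify c.txt): modified={a.txt, b.txt, c.txt, d.txt} staged={none}
After op 26 (git add d.txt): modified={a.txt, b.txt, c.txt} staged={d.txt}
After op 27 (git commit): modified={a.txt, b.txt, c.txt} staged={none}
After op 28 (git add a.txt): modified={b.txt, c.txt} staged={a.txt}
After op 29 (git reset c.txt): modified={b.txt, c.txt} staged={a.txt}
After op 30 (modify a.txt): modified={a.txt, b.txt, c.txt} staged={a.txt}
Final staged set: {a.txt} -> count=1

Answer: 1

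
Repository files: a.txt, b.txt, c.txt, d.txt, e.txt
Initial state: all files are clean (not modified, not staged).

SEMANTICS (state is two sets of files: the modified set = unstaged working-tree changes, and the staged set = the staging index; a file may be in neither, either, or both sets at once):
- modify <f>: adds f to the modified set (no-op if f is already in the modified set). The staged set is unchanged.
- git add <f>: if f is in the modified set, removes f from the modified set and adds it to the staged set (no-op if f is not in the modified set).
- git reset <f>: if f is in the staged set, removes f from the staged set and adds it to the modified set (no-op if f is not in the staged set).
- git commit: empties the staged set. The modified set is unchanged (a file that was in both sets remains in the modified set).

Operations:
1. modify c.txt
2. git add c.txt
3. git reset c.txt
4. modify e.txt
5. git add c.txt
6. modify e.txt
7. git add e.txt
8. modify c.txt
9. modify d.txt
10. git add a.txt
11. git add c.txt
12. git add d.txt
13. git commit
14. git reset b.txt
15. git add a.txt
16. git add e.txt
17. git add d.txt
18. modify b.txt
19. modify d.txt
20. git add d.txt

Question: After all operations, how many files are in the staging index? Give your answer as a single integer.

After op 1 (modify c.txt): modified={c.txt} staged={none}
After op 2 (git add c.txt): modified={none} staged={c.txt}
After op 3 (git reset c.txt): modified={c.txt} staged={none}
After op 4 (modify e.txt): modified={c.txt, e.txt} staged={none}
After op 5 (git add c.txt): modified={e.txt} staged={c.txt}
After op 6 (modify e.txt): modified={e.txt} staged={c.txt}
After op 7 (git add e.txt): modified={none} staged={c.txt, e.txt}
After op 8 (modify c.txt): modified={c.txt} staged={c.txt, e.txt}
After op 9 (modify d.txt): modified={c.txt, d.txt} staged={c.txt, e.txt}
After op 10 (git add a.txt): modified={c.txt, d.txt} staged={c.txt, e.txt}
After op 11 (git add c.txt): modified={d.txt} staged={c.txt, e.txt}
After op 12 (git add d.txt): modified={none} staged={c.txt, d.txt, e.txt}
After op 13 (git commit): modified={none} staged={none}
After op 14 (git reset b.txt): modified={none} staged={none}
After op 15 (git add a.txt): modified={none} staged={none}
After op 16 (git add e.txt): modified={none} staged={none}
After op 17 (git add d.txt): modified={none} staged={none}
After op 18 (modify b.txt): modified={b.txt} staged={none}
After op 19 (modify d.txt): modified={b.txt, d.txt} staged={none}
After op 20 (git add d.txt): modified={b.txt} staged={d.txt}
Final staged set: {d.txt} -> count=1

Answer: 1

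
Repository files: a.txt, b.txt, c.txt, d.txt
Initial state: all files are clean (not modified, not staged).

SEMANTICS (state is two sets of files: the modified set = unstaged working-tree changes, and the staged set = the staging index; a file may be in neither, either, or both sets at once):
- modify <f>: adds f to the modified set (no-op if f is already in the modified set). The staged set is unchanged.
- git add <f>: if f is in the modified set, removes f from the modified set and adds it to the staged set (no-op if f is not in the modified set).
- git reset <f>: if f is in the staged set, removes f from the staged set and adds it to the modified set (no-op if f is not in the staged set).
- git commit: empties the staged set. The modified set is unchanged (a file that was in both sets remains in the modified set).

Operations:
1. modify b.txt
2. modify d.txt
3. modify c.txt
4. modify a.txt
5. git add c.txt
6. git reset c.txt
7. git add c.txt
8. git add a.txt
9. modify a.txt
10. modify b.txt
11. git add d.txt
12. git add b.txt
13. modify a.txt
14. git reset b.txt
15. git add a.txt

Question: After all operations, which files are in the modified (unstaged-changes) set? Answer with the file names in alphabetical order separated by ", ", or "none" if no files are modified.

After op 1 (modify b.txt): modified={b.txt} staged={none}
After op 2 (modify d.txt): modified={b.txt, d.txt} staged={none}
After op 3 (modify c.txt): modified={b.txt, c.txt, d.txt} staged={none}
After op 4 (modify a.txt): modified={a.txt, b.txt, c.txt, d.txt} staged={none}
After op 5 (git add c.txt): modified={a.txt, b.txt, d.txt} staged={c.txt}
After op 6 (git reset c.txt): modified={a.txt, b.txt, c.txt, d.txt} staged={none}
After op 7 (git add c.txt): modified={a.txt, b.txt, d.txt} staged={c.txt}
After op 8 (git add a.txt): modified={b.txt, d.txt} staged={a.txt, c.txt}
After op 9 (modify a.txt): modified={a.txt, b.txt, d.txt} staged={a.txt, c.txt}
After op 10 (modify b.txt): modified={a.txt, b.txt, d.txt} staged={a.txt, c.txt}
After op 11 (git add d.txt): modified={a.txt, b.txt} staged={a.txt, c.txt, d.txt}
After op 12 (git add b.txt): modified={a.txt} staged={a.txt, b.txt, c.txt, d.txt}
After op 13 (modify a.txt): modified={a.txt} staged={a.txt, b.txt, c.txt, d.txt}
After op 14 (git reset b.txt): modified={a.txt, b.txt} staged={a.txt, c.txt, d.txt}
After op 15 (git add a.txt): modified={b.txt} staged={a.txt, c.txt, d.txt}

Answer: b.txt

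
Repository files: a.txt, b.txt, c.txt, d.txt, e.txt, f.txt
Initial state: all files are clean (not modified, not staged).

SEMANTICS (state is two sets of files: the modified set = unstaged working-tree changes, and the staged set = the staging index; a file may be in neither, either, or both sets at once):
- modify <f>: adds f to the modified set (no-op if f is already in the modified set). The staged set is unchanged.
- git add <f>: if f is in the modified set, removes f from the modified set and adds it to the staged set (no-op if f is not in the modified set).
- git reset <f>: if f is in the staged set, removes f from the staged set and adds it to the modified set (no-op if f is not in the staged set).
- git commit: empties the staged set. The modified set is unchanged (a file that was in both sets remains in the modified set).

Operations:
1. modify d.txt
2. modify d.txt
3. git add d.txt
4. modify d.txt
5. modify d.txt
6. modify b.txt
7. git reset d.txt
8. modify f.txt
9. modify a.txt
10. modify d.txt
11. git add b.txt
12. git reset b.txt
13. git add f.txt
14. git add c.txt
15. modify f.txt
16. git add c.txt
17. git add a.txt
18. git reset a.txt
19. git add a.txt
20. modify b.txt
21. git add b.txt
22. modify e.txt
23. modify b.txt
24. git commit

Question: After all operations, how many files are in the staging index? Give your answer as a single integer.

After op 1 (modify d.txt): modified={d.txt} staged={none}
After op 2 (modify d.txt): modified={d.txt} staged={none}
After op 3 (git add d.txt): modified={none} staged={d.txt}
After op 4 (modify d.txt): modified={d.txt} staged={d.txt}
After op 5 (modify d.txt): modified={d.txt} staged={d.txt}
After op 6 (modify b.txt): modified={b.txt, d.txt} staged={d.txt}
After op 7 (git reset d.txt): modified={b.txt, d.txt} staged={none}
After op 8 (modify f.txt): modified={b.txt, d.txt, f.txt} staged={none}
After op 9 (modify a.txt): modified={a.txt, b.txt, d.txt, f.txt} staged={none}
After op 10 (modify d.txt): modified={a.txt, b.txt, d.txt, f.txt} staged={none}
After op 11 (git add b.txt): modified={a.txt, d.txt, f.txt} staged={b.txt}
After op 12 (git reset b.txt): modified={a.txt, b.txt, d.txt, f.txt} staged={none}
After op 13 (git add f.txt): modified={a.txt, b.txt, d.txt} staged={f.txt}
After op 14 (git add c.txt): modified={a.txt, b.txt, d.txt} staged={f.txt}
After op 15 (modify f.txt): modified={a.txt, b.txt, d.txt, f.txt} staged={f.txt}
After op 16 (git add c.txt): modified={a.txt, b.txt, d.txt, f.txt} staged={f.txt}
After op 17 (git add a.txt): modified={b.txt, d.txt, f.txt} staged={a.txt, f.txt}
After op 18 (git reset a.txt): modified={a.txt, b.txt, d.txt, f.txt} staged={f.txt}
After op 19 (git add a.txt): modified={b.txt, d.txt, f.txt} staged={a.txt, f.txt}
After op 20 (modify b.txt): modified={b.txt, d.txt, f.txt} staged={a.txt, f.txt}
After op 21 (git add b.txt): modified={d.txt, f.txt} staged={a.txt, b.txt, f.txt}
After op 22 (modify e.txt): modified={d.txt, e.txt, f.txt} staged={a.txt, b.txt, f.txt}
After op 23 (modify b.txt): modified={b.txt, d.txt, e.txt, f.txt} staged={a.txt, b.txt, f.txt}
After op 24 (git commit): modified={b.txt, d.txt, e.txt, f.txt} staged={none}
Final staged set: {none} -> count=0

Answer: 0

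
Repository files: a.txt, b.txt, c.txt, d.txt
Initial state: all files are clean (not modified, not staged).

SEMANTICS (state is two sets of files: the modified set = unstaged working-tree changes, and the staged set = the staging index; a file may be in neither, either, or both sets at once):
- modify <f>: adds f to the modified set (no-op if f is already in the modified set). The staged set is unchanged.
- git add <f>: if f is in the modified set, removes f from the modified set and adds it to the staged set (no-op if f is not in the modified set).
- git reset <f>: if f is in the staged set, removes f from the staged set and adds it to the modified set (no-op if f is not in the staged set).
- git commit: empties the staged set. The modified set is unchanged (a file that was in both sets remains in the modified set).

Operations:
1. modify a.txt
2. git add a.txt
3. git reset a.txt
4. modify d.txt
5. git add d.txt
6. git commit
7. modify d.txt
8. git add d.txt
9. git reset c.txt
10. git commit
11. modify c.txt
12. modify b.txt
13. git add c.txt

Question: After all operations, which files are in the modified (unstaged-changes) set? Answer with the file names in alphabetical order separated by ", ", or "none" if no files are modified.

Answer: a.txt, b.txt

Derivation:
After op 1 (modify a.txt): modified={a.txt} staged={none}
After op 2 (git add a.txt): modified={none} staged={a.txt}
After op 3 (git reset a.txt): modified={a.txt} staged={none}
After op 4 (modify d.txt): modified={a.txt, d.txt} staged={none}
After op 5 (git add d.txt): modified={a.txt} staged={d.txt}
After op 6 (git commit): modified={a.txt} staged={none}
After op 7 (modify d.txt): modified={a.txt, d.txt} staged={none}
After op 8 (git add d.txt): modified={a.txt} staged={d.txt}
After op 9 (git reset c.txt): modified={a.txt} staged={d.txt}
After op 10 (git commit): modified={a.txt} staged={none}
After op 11 (modify c.txt): modified={a.txt, c.txt} staged={none}
After op 12 (modify b.txt): modified={a.txt, b.txt, c.txt} staged={none}
After op 13 (git add c.txt): modified={a.txt, b.txt} staged={c.txt}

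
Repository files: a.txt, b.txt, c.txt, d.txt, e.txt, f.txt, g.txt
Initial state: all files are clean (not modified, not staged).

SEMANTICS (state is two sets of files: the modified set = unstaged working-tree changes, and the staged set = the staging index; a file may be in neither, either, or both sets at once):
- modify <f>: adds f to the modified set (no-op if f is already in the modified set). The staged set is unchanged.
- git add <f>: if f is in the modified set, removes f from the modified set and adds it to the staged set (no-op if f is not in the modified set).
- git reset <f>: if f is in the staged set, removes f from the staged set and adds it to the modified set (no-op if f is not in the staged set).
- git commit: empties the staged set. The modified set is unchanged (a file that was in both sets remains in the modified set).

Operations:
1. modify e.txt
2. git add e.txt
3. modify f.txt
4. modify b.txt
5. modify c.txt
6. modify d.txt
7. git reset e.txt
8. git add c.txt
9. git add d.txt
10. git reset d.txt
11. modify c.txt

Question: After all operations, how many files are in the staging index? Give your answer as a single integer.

Answer: 1

Derivation:
After op 1 (modify e.txt): modified={e.txt} staged={none}
After op 2 (git add e.txt): modified={none} staged={e.txt}
After op 3 (modify f.txt): modified={f.txt} staged={e.txt}
After op 4 (modify b.txt): modified={b.txt, f.txt} staged={e.txt}
After op 5 (modify c.txt): modified={b.txt, c.txt, f.txt} staged={e.txt}
After op 6 (modify d.txt): modified={b.txt, c.txt, d.txt, f.txt} staged={e.txt}
After op 7 (git reset e.txt): modified={b.txt, c.txt, d.txt, e.txt, f.txt} staged={none}
After op 8 (git add c.txt): modified={b.txt, d.txt, e.txt, f.txt} staged={c.txt}
After op 9 (git add d.txt): modified={b.txt, e.txt, f.txt} staged={c.txt, d.txt}
After op 10 (git reset d.txt): modified={b.txt, d.txt, e.txt, f.txt} staged={c.txt}
After op 11 (modify c.txt): modified={b.txt, c.txt, d.txt, e.txt, f.txt} staged={c.txt}
Final staged set: {c.txt} -> count=1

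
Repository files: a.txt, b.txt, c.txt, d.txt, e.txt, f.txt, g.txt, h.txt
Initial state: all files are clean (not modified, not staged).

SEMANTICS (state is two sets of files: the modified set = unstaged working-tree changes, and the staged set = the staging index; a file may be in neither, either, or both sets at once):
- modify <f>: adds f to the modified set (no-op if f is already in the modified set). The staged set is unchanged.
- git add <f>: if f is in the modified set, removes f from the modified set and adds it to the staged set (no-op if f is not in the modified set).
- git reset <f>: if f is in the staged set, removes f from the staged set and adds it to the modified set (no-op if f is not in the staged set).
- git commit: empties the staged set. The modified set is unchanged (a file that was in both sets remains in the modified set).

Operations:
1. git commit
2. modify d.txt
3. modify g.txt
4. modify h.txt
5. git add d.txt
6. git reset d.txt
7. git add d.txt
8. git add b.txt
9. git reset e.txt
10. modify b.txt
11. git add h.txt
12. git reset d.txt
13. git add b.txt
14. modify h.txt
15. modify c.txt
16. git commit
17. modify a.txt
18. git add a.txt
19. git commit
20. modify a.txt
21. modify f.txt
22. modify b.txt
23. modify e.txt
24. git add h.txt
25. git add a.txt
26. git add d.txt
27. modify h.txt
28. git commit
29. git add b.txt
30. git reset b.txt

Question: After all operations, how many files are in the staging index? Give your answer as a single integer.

Answer: 0

Derivation:
After op 1 (git commit): modified={none} staged={none}
After op 2 (modify d.txt): modified={d.txt} staged={none}
After op 3 (modify g.txt): modified={d.txt, g.txt} staged={none}
After op 4 (modify h.txt): modified={d.txt, g.txt, h.txt} staged={none}
After op 5 (git add d.txt): modified={g.txt, h.txt} staged={d.txt}
After op 6 (git reset d.txt): modified={d.txt, g.txt, h.txt} staged={none}
After op 7 (git add d.txt): modified={g.txt, h.txt} staged={d.txt}
After op 8 (git add b.txt): modified={g.txt, h.txt} staged={d.txt}
After op 9 (git reset e.txt): modified={g.txt, h.txt} staged={d.txt}
After op 10 (modify b.txt): modified={b.txt, g.txt, h.txt} staged={d.txt}
After op 11 (git add h.txt): modified={b.txt, g.txt} staged={d.txt, h.txt}
After op 12 (git reset d.txt): modified={b.txt, d.txt, g.txt} staged={h.txt}
After op 13 (git add b.txt): modified={d.txt, g.txt} staged={b.txt, h.txt}
After op 14 (modify h.txt): modified={d.txt, g.txt, h.txt} staged={b.txt, h.txt}
After op 15 (modify c.txt): modified={c.txt, d.txt, g.txt, h.txt} staged={b.txt, h.txt}
After op 16 (git commit): modified={c.txt, d.txt, g.txt, h.txt} staged={none}
After op 17 (modify a.txt): modified={a.txt, c.txt, d.txt, g.txt, h.txt} staged={none}
After op 18 (git add a.txt): modified={c.txt, d.txt, g.txt, h.txt} staged={a.txt}
After op 19 (git commit): modified={c.txt, d.txt, g.txt, h.txt} staged={none}
After op 20 (modify a.txt): modified={a.txt, c.txt, d.txt, g.txt, h.txt} staged={none}
After op 21 (modify f.txt): modified={a.txt, c.txt, d.txt, f.txt, g.txt, h.txt} staged={none}
After op 22 (modify b.txt): modified={a.txt, b.txt, c.txt, d.txt, f.txt, g.txt, h.txt} staged={none}
After op 23 (modify e.txt): modified={a.txt, b.txt, c.txt, d.txt, e.txt, f.txt, g.txt, h.txt} staged={none}
After op 24 (git add h.txt): modified={a.txt, b.txt, c.txt, d.txt, e.txt, f.txt, g.txt} staged={h.txt}
After op 25 (git add a.txt): modified={b.txt, c.txt, d.txt, e.txt, f.txt, g.txt} staged={a.txt, h.txt}
After op 26 (git add d.txt): modified={b.txt, c.txt, e.txt, f.txt, g.txt} staged={a.txt, d.txt, h.txt}
After op 27 (modify h.txt): modified={b.txt, c.txt, e.txt, f.txt, g.txt, h.txt} staged={a.txt, d.txt, h.txt}
After op 28 (git commit): modified={b.txt, c.txt, e.txt, f.txt, g.txt, h.txt} staged={none}
After op 29 (git add b.txt): modified={c.txt, e.txt, f.txt, g.txt, h.txt} staged={b.txt}
After op 30 (git reset b.txt): modified={b.txt, c.txt, e.txt, f.txt, g.txt, h.txt} staged={none}
Final staged set: {none} -> count=0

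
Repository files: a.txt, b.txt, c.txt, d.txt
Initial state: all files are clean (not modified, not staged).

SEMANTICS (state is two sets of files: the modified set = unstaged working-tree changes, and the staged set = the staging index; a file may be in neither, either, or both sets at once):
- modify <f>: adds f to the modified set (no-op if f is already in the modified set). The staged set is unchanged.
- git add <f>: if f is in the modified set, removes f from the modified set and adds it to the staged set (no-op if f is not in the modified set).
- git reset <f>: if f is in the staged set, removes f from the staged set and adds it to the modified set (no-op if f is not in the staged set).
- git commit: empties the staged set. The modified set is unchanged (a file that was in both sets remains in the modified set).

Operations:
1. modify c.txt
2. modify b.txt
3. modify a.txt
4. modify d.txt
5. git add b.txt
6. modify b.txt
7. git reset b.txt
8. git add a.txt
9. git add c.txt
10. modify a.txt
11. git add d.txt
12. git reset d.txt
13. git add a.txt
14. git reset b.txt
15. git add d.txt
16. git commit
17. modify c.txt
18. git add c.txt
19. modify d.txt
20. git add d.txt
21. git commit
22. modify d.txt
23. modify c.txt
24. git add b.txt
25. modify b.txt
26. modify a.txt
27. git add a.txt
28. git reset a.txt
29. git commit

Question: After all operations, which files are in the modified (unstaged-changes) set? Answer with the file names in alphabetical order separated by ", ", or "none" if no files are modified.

Answer: a.txt, b.txt, c.txt, d.txt

Derivation:
After op 1 (modify c.txt): modified={c.txt} staged={none}
After op 2 (modify b.txt): modified={b.txt, c.txt} staged={none}
After op 3 (modify a.txt): modified={a.txt, b.txt, c.txt} staged={none}
After op 4 (modify d.txt): modified={a.txt, b.txt, c.txt, d.txt} staged={none}
After op 5 (git add b.txt): modified={a.txt, c.txt, d.txt} staged={b.txt}
After op 6 (modify b.txt): modified={a.txt, b.txt, c.txt, d.txt} staged={b.txt}
After op 7 (git reset b.txt): modified={a.txt, b.txt, c.txt, d.txt} staged={none}
After op 8 (git add a.txt): modified={b.txt, c.txt, d.txt} staged={a.txt}
After op 9 (git add c.txt): modified={b.txt, d.txt} staged={a.txt, c.txt}
After op 10 (modify a.txt): modified={a.txt, b.txt, d.txt} staged={a.txt, c.txt}
After op 11 (git add d.txt): modified={a.txt, b.txt} staged={a.txt, c.txt, d.txt}
After op 12 (git reset d.txt): modified={a.txt, b.txt, d.txt} staged={a.txt, c.txt}
After op 13 (git add a.txt): modified={b.txt, d.txt} staged={a.txt, c.txt}
After op 14 (git reset b.txt): modified={b.txt, d.txt} staged={a.txt, c.txt}
After op 15 (git add d.txt): modified={b.txt} staged={a.txt, c.txt, d.txt}
After op 16 (git commit): modified={b.txt} staged={none}
After op 17 (modify c.txt): modified={b.txt, c.txt} staged={none}
After op 18 (git add c.txt): modified={b.txt} staged={c.txt}
After op 19 (modify d.txt): modified={b.txt, d.txt} staged={c.txt}
After op 20 (git add d.txt): modified={b.txt} staged={c.txt, d.txt}
After op 21 (git commit): modified={b.txt} staged={none}
After op 22 (modify d.txt): modified={b.txt, d.txt} staged={none}
After op 23 (modify c.txt): modified={b.txt, c.txt, d.txt} staged={none}
After op 24 (git add b.txt): modified={c.txt, d.txt} staged={b.txt}
After op 25 (modify b.txt): modified={b.txt, c.txt, d.txt} staged={b.txt}
After op 26 (modify a.txt): modified={a.txt, b.txt, c.txt, d.txt} staged={b.txt}
After op 27 (git add a.txt): modified={b.txt, c.txt, d.txt} staged={a.txt, b.txt}
After op 28 (git reset a.txt): modified={a.txt, b.txt, c.txt, d.txt} staged={b.txt}
After op 29 (git commit): modified={a.txt, b.txt, c.txt, d.txt} staged={none}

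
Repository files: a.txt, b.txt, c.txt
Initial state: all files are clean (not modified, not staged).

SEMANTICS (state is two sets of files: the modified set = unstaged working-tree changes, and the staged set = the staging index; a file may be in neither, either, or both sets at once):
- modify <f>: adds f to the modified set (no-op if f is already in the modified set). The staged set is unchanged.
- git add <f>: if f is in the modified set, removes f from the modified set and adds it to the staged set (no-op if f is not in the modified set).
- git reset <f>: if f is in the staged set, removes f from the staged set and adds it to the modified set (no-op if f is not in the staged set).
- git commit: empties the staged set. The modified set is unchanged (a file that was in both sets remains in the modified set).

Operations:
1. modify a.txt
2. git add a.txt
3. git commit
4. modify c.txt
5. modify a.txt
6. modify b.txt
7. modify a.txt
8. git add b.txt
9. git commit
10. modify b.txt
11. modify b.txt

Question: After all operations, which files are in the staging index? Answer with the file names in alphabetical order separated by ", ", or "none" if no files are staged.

After op 1 (modify a.txt): modified={a.txt} staged={none}
After op 2 (git add a.txt): modified={none} staged={a.txt}
After op 3 (git commit): modified={none} staged={none}
After op 4 (modify c.txt): modified={c.txt} staged={none}
After op 5 (modify a.txt): modified={a.txt, c.txt} staged={none}
After op 6 (modify b.txt): modified={a.txt, b.txt, c.txt} staged={none}
After op 7 (modify a.txt): modified={a.txt, b.txt, c.txt} staged={none}
After op 8 (git add b.txt): modified={a.txt, c.txt} staged={b.txt}
After op 9 (git commit): modified={a.txt, c.txt} staged={none}
After op 10 (modify b.txt): modified={a.txt, b.txt, c.txt} staged={none}
After op 11 (modify b.txt): modified={a.txt, b.txt, c.txt} staged={none}

Answer: none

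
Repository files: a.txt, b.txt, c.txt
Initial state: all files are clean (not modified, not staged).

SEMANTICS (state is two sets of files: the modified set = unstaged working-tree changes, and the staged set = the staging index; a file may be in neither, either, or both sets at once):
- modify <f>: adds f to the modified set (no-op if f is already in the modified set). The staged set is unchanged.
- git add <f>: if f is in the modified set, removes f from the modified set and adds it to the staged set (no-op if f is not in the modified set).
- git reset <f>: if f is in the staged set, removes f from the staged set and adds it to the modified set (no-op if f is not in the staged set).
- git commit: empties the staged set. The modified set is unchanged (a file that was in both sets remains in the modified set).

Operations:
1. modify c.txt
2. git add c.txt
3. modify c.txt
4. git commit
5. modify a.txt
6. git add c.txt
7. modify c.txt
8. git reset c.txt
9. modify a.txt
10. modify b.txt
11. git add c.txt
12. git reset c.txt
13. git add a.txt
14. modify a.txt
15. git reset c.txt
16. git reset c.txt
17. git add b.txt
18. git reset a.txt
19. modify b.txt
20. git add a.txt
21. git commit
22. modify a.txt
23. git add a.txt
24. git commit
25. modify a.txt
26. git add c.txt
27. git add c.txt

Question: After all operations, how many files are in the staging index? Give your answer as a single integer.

Answer: 1

Derivation:
After op 1 (modify c.txt): modified={c.txt} staged={none}
After op 2 (git add c.txt): modified={none} staged={c.txt}
After op 3 (modify c.txt): modified={c.txt} staged={c.txt}
After op 4 (git commit): modified={c.txt} staged={none}
After op 5 (modify a.txt): modified={a.txt, c.txt} staged={none}
After op 6 (git add c.txt): modified={a.txt} staged={c.txt}
After op 7 (modify c.txt): modified={a.txt, c.txt} staged={c.txt}
After op 8 (git reset c.txt): modified={a.txt, c.txt} staged={none}
After op 9 (modify a.txt): modified={a.txt, c.txt} staged={none}
After op 10 (modify b.txt): modified={a.txt, b.txt, c.txt} staged={none}
After op 11 (git add c.txt): modified={a.txt, b.txt} staged={c.txt}
After op 12 (git reset c.txt): modified={a.txt, b.txt, c.txt} staged={none}
After op 13 (git add a.txt): modified={b.txt, c.txt} staged={a.txt}
After op 14 (modify a.txt): modified={a.txt, b.txt, c.txt} staged={a.txt}
After op 15 (git reset c.txt): modified={a.txt, b.txt, c.txt} staged={a.txt}
After op 16 (git reset c.txt): modified={a.txt, b.txt, c.txt} staged={a.txt}
After op 17 (git add b.txt): modified={a.txt, c.txt} staged={a.txt, b.txt}
After op 18 (git reset a.txt): modified={a.txt, c.txt} staged={b.txt}
After op 19 (modify b.txt): modified={a.txt, b.txt, c.txt} staged={b.txt}
After op 20 (git add a.txt): modified={b.txt, c.txt} staged={a.txt, b.txt}
After op 21 (git commit): modified={b.txt, c.txt} staged={none}
After op 22 (modify a.txt): modified={a.txt, b.txt, c.txt} staged={none}
After op 23 (git add a.txt): modified={b.txt, c.txt} staged={a.txt}
After op 24 (git commit): modified={b.txt, c.txt} staged={none}
After op 25 (modify a.txt): modified={a.txt, b.txt, c.txt} staged={none}
After op 26 (git add c.txt): modified={a.txt, b.txt} staged={c.txt}
After op 27 (git add c.txt): modified={a.txt, b.txt} staged={c.txt}
Final staged set: {c.txt} -> count=1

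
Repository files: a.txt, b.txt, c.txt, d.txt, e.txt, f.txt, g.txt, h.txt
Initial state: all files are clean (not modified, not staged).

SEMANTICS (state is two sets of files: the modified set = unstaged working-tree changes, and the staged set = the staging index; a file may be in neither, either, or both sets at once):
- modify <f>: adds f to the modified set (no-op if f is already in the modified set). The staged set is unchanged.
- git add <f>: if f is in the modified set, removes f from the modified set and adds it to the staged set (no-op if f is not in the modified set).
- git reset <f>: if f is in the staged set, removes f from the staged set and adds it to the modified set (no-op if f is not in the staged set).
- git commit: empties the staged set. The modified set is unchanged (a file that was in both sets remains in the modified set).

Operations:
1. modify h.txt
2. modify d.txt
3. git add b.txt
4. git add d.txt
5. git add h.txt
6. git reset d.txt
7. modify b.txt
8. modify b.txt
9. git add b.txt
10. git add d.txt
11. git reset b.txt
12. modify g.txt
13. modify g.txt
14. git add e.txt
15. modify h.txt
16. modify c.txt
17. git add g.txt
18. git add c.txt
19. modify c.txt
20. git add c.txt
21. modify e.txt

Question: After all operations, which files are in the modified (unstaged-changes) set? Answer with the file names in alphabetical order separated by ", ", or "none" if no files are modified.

Answer: b.txt, e.txt, h.txt

Derivation:
After op 1 (modify h.txt): modified={h.txt} staged={none}
After op 2 (modify d.txt): modified={d.txt, h.txt} staged={none}
After op 3 (git add b.txt): modified={d.txt, h.txt} staged={none}
After op 4 (git add d.txt): modified={h.txt} staged={d.txt}
After op 5 (git add h.txt): modified={none} staged={d.txt, h.txt}
After op 6 (git reset d.txt): modified={d.txt} staged={h.txt}
After op 7 (modify b.txt): modified={b.txt, d.txt} staged={h.txt}
After op 8 (modify b.txt): modified={b.txt, d.txt} staged={h.txt}
After op 9 (git add b.txt): modified={d.txt} staged={b.txt, h.txt}
After op 10 (git add d.txt): modified={none} staged={b.txt, d.txt, h.txt}
After op 11 (git reset b.txt): modified={b.txt} staged={d.txt, h.txt}
After op 12 (modify g.txt): modified={b.txt, g.txt} staged={d.txt, h.txt}
After op 13 (modify g.txt): modified={b.txt, g.txt} staged={d.txt, h.txt}
After op 14 (git add e.txt): modified={b.txt, g.txt} staged={d.txt, h.txt}
After op 15 (modify h.txt): modified={b.txt, g.txt, h.txt} staged={d.txt, h.txt}
After op 16 (modify c.txt): modified={b.txt, c.txt, g.txt, h.txt} staged={d.txt, h.txt}
After op 17 (git add g.txt): modified={b.txt, c.txt, h.txt} staged={d.txt, g.txt, h.txt}
After op 18 (git add c.txt): modified={b.txt, h.txt} staged={c.txt, d.txt, g.txt, h.txt}
After op 19 (modify c.txt): modified={b.txt, c.txt, h.txt} staged={c.txt, d.txt, g.txt, h.txt}
After op 20 (git add c.txt): modified={b.txt, h.txt} staged={c.txt, d.txt, g.txt, h.txt}
After op 21 (modify e.txt): modified={b.txt, e.txt, h.txt} staged={c.txt, d.txt, g.txt, h.txt}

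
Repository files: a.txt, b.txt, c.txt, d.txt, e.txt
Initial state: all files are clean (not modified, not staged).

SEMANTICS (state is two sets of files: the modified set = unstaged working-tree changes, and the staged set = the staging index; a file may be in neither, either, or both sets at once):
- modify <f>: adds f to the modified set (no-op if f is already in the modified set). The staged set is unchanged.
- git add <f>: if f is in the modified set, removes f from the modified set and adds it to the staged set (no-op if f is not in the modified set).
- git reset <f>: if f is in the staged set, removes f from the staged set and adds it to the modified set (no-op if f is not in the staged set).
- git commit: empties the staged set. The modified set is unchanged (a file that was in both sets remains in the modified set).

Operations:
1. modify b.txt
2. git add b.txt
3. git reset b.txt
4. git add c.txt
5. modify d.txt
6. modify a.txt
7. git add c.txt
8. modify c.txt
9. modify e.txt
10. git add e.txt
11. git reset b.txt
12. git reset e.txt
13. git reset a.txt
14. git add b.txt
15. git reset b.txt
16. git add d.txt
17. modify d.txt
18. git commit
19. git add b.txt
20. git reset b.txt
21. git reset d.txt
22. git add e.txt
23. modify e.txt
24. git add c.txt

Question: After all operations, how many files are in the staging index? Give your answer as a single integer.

Answer: 2

Derivation:
After op 1 (modify b.txt): modified={b.txt} staged={none}
After op 2 (git add b.txt): modified={none} staged={b.txt}
After op 3 (git reset b.txt): modified={b.txt} staged={none}
After op 4 (git add c.txt): modified={b.txt} staged={none}
After op 5 (modify d.txt): modified={b.txt, d.txt} staged={none}
After op 6 (modify a.txt): modified={a.txt, b.txt, d.txt} staged={none}
After op 7 (git add c.txt): modified={a.txt, b.txt, d.txt} staged={none}
After op 8 (modify c.txt): modified={a.txt, b.txt, c.txt, d.txt} staged={none}
After op 9 (modify e.txt): modified={a.txt, b.txt, c.txt, d.txt, e.txt} staged={none}
After op 10 (git add e.txt): modified={a.txt, b.txt, c.txt, d.txt} staged={e.txt}
After op 11 (git reset b.txt): modified={a.txt, b.txt, c.txt, d.txt} staged={e.txt}
After op 12 (git reset e.txt): modified={a.txt, b.txt, c.txt, d.txt, e.txt} staged={none}
After op 13 (git reset a.txt): modified={a.txt, b.txt, c.txt, d.txt, e.txt} staged={none}
After op 14 (git add b.txt): modified={a.txt, c.txt, d.txt, e.txt} staged={b.txt}
After op 15 (git reset b.txt): modified={a.txt, b.txt, c.txt, d.txt, e.txt} staged={none}
After op 16 (git add d.txt): modified={a.txt, b.txt, c.txt, e.txt} staged={d.txt}
After op 17 (modify d.txt): modified={a.txt, b.txt, c.txt, d.txt, e.txt} staged={d.txt}
After op 18 (git commit): modified={a.txt, b.txt, c.txt, d.txt, e.txt} staged={none}
After op 19 (git add b.txt): modified={a.txt, c.txt, d.txt, e.txt} staged={b.txt}
After op 20 (git reset b.txt): modified={a.txt, b.txt, c.txt, d.txt, e.txt} staged={none}
After op 21 (git reset d.txt): modified={a.txt, b.txt, c.txt, d.txt, e.txt} staged={none}
After op 22 (git add e.txt): modified={a.txt, b.txt, c.txt, d.txt} staged={e.txt}
After op 23 (modify e.txt): modified={a.txt, b.txt, c.txt, d.txt, e.txt} staged={e.txt}
After op 24 (git add c.txt): modified={a.txt, b.txt, d.txt, e.txt} staged={c.txt, e.txt}
Final staged set: {c.txt, e.txt} -> count=2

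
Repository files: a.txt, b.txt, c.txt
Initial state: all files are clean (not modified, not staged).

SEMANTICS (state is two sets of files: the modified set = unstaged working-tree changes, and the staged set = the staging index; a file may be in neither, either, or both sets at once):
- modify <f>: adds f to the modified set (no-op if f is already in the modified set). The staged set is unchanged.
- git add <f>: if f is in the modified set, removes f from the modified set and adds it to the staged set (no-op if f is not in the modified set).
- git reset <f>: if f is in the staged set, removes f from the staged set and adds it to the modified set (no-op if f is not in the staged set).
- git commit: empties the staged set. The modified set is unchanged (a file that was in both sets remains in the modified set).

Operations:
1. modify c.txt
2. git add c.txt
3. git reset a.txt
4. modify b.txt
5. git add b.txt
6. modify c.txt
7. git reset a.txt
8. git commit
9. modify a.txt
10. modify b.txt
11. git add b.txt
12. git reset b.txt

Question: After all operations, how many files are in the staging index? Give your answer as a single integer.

After op 1 (modify c.txt): modified={c.txt} staged={none}
After op 2 (git add c.txt): modified={none} staged={c.txt}
After op 3 (git reset a.txt): modified={none} staged={c.txt}
After op 4 (modify b.txt): modified={b.txt} staged={c.txt}
After op 5 (git add b.txt): modified={none} staged={b.txt, c.txt}
After op 6 (modify c.txt): modified={c.txt} staged={b.txt, c.txt}
After op 7 (git reset a.txt): modified={c.txt} staged={b.txt, c.txt}
After op 8 (git commit): modified={c.txt} staged={none}
After op 9 (modify a.txt): modified={a.txt, c.txt} staged={none}
After op 10 (modify b.txt): modified={a.txt, b.txt, c.txt} staged={none}
After op 11 (git add b.txt): modified={a.txt, c.txt} staged={b.txt}
After op 12 (git reset b.txt): modified={a.txt, b.txt, c.txt} staged={none}
Final staged set: {none} -> count=0

Answer: 0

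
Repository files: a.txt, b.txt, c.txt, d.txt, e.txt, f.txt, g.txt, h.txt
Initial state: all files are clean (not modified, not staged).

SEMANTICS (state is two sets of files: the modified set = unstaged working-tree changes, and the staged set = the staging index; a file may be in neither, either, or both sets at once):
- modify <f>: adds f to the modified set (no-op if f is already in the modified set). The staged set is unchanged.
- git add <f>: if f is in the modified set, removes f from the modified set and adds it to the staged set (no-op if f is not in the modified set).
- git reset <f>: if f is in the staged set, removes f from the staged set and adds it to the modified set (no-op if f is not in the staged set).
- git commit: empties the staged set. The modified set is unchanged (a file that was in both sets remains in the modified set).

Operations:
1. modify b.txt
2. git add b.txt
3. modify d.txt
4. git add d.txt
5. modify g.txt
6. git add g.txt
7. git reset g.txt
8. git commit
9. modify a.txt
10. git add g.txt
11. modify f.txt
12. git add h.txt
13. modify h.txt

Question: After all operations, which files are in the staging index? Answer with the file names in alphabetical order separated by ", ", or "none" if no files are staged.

Answer: g.txt

Derivation:
After op 1 (modify b.txt): modified={b.txt} staged={none}
After op 2 (git add b.txt): modified={none} staged={b.txt}
After op 3 (modify d.txt): modified={d.txt} staged={b.txt}
After op 4 (git add d.txt): modified={none} staged={b.txt, d.txt}
After op 5 (modify g.txt): modified={g.txt} staged={b.txt, d.txt}
After op 6 (git add g.txt): modified={none} staged={b.txt, d.txt, g.txt}
After op 7 (git reset g.txt): modified={g.txt} staged={b.txt, d.txt}
After op 8 (git commit): modified={g.txt} staged={none}
After op 9 (modify a.txt): modified={a.txt, g.txt} staged={none}
After op 10 (git add g.txt): modified={a.txt} staged={g.txt}
After op 11 (modify f.txt): modified={a.txt, f.txt} staged={g.txt}
After op 12 (git add h.txt): modified={a.txt, f.txt} staged={g.txt}
After op 13 (modify h.txt): modified={a.txt, f.txt, h.txt} staged={g.txt}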